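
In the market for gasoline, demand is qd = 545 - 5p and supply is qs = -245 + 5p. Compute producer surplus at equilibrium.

Producer surplus = 2250

Equilibrium: 545 - 5p = -245 + 5p gives p* = 79, q* = 150.
Supply starts at p = 49 (where qs = 0).
PS = ½(79 − 49)(150) = 2250.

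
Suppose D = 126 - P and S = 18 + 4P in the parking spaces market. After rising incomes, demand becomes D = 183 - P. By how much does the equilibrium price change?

ΔP = 11.4

Original equilibrium: P* = 21.6, Q* = 104.4.
New equilibrium: 183 - P = 18 + 4P, so 165 = 5P and P' = 33; Q' = 183 − 1(33) = 150.
Change in price: 33 − 21.6 = 11.4.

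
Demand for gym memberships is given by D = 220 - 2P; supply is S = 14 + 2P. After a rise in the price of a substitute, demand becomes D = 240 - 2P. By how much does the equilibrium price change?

Original equilibrium: P* = 51.5, Q* = 117.
New equilibrium: 240 - 2P = 14 + 2P, so 226 = 4P and P' = 56.5; Q' = 240 − 2(56.5) = 127.
Change in price: 56.5 − 51.5 = 5.

ΔP = 5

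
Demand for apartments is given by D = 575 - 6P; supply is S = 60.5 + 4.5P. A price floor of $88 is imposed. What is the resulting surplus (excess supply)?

Equilibrium price would be P* = 49, so the floor at 88 binds.
At P = 88: D = 47, S = 456.5.
Surplus = 456.5 − 47 = 409.5.

Surplus = 409.5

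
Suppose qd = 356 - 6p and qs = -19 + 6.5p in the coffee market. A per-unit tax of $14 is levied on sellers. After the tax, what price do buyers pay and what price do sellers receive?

Pre-tax equilibrium: p* = 30, q* = 176.
Tax on sellers shifts supply to qs = -19 + 6.5(p − 14) = -110 + 6.5p.
356 - 6p = -110 + 6.5p gives buyer price pb = 37.28; sellers receive ps = 37.28 − 14 = 23.28.
New quantity: q = 356 − 6(37.28) = 132.32.

Buyers pay $37.28, sellers receive $23.28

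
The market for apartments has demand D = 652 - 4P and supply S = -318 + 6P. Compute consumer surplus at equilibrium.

Equilibrium: 652 - 4P = -318 + 6P gives P* = 97, Q* = 264.
Demand choke price (D = 0): P = 163.
CS = ½(163 − 97)(264) = 8712.

Consumer surplus = 8712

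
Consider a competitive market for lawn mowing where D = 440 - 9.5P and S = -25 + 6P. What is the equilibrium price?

P* = 30

Set D = S: 440 - 9.5P = -25 + 6P.
465 = 15.5P, so P* = 30.
Q* = 440 − 9.5(30) = 155.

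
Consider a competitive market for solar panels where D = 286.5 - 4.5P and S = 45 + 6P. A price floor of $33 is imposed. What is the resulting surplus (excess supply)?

Surplus = 105

Equilibrium price would be P* = 23, so the floor at 33 binds.
At P = 33: D = 138, S = 243.
Surplus = 243 − 138 = 105.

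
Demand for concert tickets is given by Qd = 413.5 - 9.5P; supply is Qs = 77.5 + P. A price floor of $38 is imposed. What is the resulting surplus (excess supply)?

Surplus = 63

Equilibrium price would be P* = 32, so the floor at 38 binds.
At P = 38: Qd = 52.5, Qs = 115.5.
Surplus = 115.5 − 52.5 = 63.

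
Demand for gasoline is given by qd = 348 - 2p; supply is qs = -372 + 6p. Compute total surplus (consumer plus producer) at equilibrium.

Equilibrium: 348 - 2p = -372 + 6p gives p* = 90, q* = 168.
Demand choke price: p = 174; supply starts at p = 62.
CS = ½(174 − 90)(168) = 7056; PS = ½(90 − 62)(168) = 2352.

Total surplus = 9408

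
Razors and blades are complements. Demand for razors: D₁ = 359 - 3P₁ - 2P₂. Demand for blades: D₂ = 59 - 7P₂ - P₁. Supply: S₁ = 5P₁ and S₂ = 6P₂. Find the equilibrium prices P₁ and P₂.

P₁ = 4549/102, P₂ = 113/102

Market 1: 359 - 3P₁ - 2P₂ = 5P₁ → 8P₁ + 2P₂ = 359.
Market 2: 13P₂ + P₁ = 59.
Eliminating P₂: 13×(1) − 2×(2) gives 102P₁ = 4549, so P₁ = 4549/102.
Back-substitute into (2): P₂ = (59 − 1×4549/102) / 13 = 113/102.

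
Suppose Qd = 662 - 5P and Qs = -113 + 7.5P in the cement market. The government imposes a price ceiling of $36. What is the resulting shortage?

Shortage = 325

Equilibrium price would be P* = 62, so the ceiling at 36 binds.
At P = 36: Qd = 662 − 5(36) = 482, Qs = -113 + 7.5(36) = 157.
Shortage = 482 − 157 = 325.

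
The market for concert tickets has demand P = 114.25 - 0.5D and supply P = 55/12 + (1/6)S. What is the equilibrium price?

P* = 32

Set the two price expressions equal: 114.25 - 0.5Q = 55/12 + (1/6)Q.
329/3 = (2/3)Q, so Q* = 164.5.
P* = 114.25 − (0.5)(164.5) = 32.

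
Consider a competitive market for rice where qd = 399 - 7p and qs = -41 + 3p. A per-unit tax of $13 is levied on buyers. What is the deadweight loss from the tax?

Pre-tax equilibrium: p* = 44, q* = 91.
Tax on buyers shifts demand to qd = 399 − 7(p + 13) = 308 - 7p.
308 - 7p = -41 + 3p gives seller price ps = 34.9; buyers pay pb = 34.9 + 13 = 47.9.
New quantity: q = 399 − 7(47.9) = 63.7.
DWL = ½ × 13 × (91 − 63.7) = 177.45.

Deadweight loss = 177.45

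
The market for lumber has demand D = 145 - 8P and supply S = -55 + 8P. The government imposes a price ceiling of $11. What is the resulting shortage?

Equilibrium price would be P* = 12.5, so the ceiling at 11 binds.
At P = 11: D = 145 − 8(11) = 57, S = -55 + 8(11) = 33.
Shortage = 57 − 33 = 24.

Shortage = 24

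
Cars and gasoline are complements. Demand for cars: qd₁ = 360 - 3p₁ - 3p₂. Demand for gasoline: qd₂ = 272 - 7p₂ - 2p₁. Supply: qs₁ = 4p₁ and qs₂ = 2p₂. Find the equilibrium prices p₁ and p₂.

p₁ = 808/19, p₂ = 1184/57

Market 1: 360 - 3p₁ - 3p₂ = 4p₁ → 7p₁ + 3p₂ = 360.
Market 2: 9p₂ + 2p₁ = 272.
Eliminating p₂: 9×(1) − 3×(2) gives 57p₁ = 2424, so p₁ = 808/19.
Back-substitute into (2): p₂ = (272 − 2×808/19) / 9 = 1184/57.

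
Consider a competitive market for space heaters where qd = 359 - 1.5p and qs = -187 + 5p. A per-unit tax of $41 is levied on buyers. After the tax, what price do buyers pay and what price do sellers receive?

Pre-tax equilibrium: p* = 84, q* = 233.
Tax on buyers shifts demand to qd = 359 − 1.5(p + 41) = 297.5 - 1.5p.
297.5 - 1.5p = -187 + 5p gives seller price ps = 969/13; buyers pay pb = 969/13 + 41 = 1502/13.
New quantity: q = 359 − 1.5(1502/13) = 2414/13.

Buyers pay 1502/13, sellers receive 969/13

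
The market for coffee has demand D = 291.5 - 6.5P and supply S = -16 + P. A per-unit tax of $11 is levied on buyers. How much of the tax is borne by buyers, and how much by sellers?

Pre-tax equilibrium: P* = 41, Q* = 25.
Tax on buyers shifts demand to D = 291.5 − 6.5(P + 11) = 220 - 6.5P.
220 - 6.5P = -16 + P gives seller price Ps = 472/15; buyers pay Pb = 472/15 + 11 = 637/15.
New quantity: Q = 291.5 − 6.5(637/15) = 232/15.
Buyer burden = 637/15 − 41 = 22/15; seller burden = 41 − 472/15 = 143/15.

Buyers bear 22/15, sellers bear 143/15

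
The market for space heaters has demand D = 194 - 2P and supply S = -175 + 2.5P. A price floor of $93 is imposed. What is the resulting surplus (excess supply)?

Equilibrium price would be P* = 82, so the floor at 93 binds.
At P = 93: D = 8, S = 57.5.
Surplus = 57.5 − 8 = 49.5.

Surplus = 49.5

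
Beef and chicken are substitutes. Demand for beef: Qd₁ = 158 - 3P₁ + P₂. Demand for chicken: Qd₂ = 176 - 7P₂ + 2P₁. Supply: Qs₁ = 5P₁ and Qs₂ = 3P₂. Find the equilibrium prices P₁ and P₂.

P₁ = 878/39, P₂ = 862/39

Market 1: 158 - 3P₁ + P₂ = 5P₁ → 8P₁ - P₂ = 158.
Market 2: 10P₂ - 2P₁ = 176.
Eliminating P₂: 10×(1) + 1×(2) gives 78P₁ = 1756, so P₁ = 878/39.
Back-substitute into (2): P₂ = (176 + 2×878/39) / 10 = 862/39.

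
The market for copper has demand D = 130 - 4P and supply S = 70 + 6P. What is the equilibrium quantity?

Q* = 106

Set D = S: 130 - 4P = 70 + 6P.
60 = 10P, so P* = 6.
Q* = 130 − 4(6) = 106.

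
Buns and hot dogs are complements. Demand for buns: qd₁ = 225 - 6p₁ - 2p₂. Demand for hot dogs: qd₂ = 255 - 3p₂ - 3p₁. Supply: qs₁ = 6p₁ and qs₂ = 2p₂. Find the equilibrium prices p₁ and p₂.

p₁ = 205/18, p₂ = 265/6

Market 1: 225 - 6p₁ - 2p₂ = 6p₁ → 12p₁ + 2p₂ = 225.
Market 2: 5p₂ + 3p₁ = 255.
Eliminating p₂: 5×(1) − 2×(2) gives 54p₁ = 615, so p₁ = 205/18.
Back-substitute into (2): p₂ = (255 − 3×205/18) / 5 = 265/6.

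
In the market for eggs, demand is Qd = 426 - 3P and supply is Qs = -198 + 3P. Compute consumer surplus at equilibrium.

Equilibrium: 426 - 3P = -198 + 3P gives P* = 104, Q* = 114.
Demand choke price (Qd = 0): P = 142.
CS = ½(142 − 104)(114) = 2166.

Consumer surplus = 2166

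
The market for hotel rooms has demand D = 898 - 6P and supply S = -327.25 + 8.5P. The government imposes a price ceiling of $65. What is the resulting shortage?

Equilibrium price would be P* = 84.5, so the ceiling at 65 binds.
At P = 65: D = 898 − 6(65) = 508, S = -327.25 + 8.5(65) = 225.25.
Shortage = 508 − 225.25 = 282.75.

Shortage = 282.75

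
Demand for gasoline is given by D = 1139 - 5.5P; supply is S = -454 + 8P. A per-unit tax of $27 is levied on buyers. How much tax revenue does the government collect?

Pre-tax equilibrium: P* = 118, Q* = 490.
Tax on buyers shifts demand to D = 1139 − 5.5(P + 27) = 990.5 - 5.5P.
990.5 - 5.5P = -454 + 8P gives seller price Ps = 107; buyers pay Pb = 107 + 27 = 134.
New quantity: Q = 1139 − 5.5(134) = 402.
Revenue = 27 × 402 = 10854.

Tax revenue = 10854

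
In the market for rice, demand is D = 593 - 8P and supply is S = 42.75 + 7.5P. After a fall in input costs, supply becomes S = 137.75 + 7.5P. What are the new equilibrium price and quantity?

P' = 1821/62, Q' = 11099/31

Original equilibrium: P* = 35.5, Q* = 309.
New equilibrium: 593 - 8P = 137.75 + 7.5P, so 455.25 = 15.5P and P' = 1821/62; Q' = 593 − 8(1821/62) = 11099/31.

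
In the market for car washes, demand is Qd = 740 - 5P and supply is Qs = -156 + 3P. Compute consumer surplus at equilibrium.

Consumer surplus = 3240

Equilibrium: 740 - 5P = -156 + 3P gives P* = 112, Q* = 180.
Demand choke price (Qd = 0): P = 148.
CS = ½(148 − 112)(180) = 3240.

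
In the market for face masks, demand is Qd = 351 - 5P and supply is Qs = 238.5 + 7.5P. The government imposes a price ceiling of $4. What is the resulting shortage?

Equilibrium price would be P* = 9, so the ceiling at 4 binds.
At P = 4: Qd = 351 − 5(4) = 331, Qs = 238.5 + 7.5(4) = 268.5.
Shortage = 331 − 268.5 = 62.5.

Shortage = 62.5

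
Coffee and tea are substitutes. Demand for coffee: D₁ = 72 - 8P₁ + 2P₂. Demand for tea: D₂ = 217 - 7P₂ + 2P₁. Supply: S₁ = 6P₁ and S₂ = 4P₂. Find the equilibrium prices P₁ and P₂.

Market 1: 72 - 8P₁ + 2P₂ = 6P₁ → 14P₁ - 2P₂ = 72.
Market 2: 11P₂ - 2P₁ = 217.
Eliminating P₂: 11×(1) + 2×(2) gives 150P₁ = 1226, so P₁ = 613/75.
Back-substitute into (2): P₂ = (217 + 2×613/75) / 11 = 1591/75.

P₁ = 613/75, P₂ = 1591/75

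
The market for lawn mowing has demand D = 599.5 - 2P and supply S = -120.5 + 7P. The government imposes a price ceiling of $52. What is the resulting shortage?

Shortage = 252

Equilibrium price would be P* = 80, so the ceiling at 52 binds.
At P = 52: D = 599.5 − 2(52) = 495.5, S = -120.5 + 7(52) = 243.5.
Shortage = 495.5 − 243.5 = 252.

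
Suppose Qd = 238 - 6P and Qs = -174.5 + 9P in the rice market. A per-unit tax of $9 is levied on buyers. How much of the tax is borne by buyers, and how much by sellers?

Pre-tax equilibrium: P* = 27.5, Q* = 73.
Tax on buyers shifts demand to Qd = 238 − 6(P + 9) = 184 - 6P.
184 - 6P = -174.5 + 9P gives seller price Ps = 23.9; buyers pay Pb = 23.9 + 9 = 32.9.
New quantity: Q = 238 − 6(32.9) = 40.6.
Buyer burden = 32.9 − 27.5 = 5.4; seller burden = 27.5 − 23.9 = 3.6.

Buyers bear $5.4, sellers bear $3.6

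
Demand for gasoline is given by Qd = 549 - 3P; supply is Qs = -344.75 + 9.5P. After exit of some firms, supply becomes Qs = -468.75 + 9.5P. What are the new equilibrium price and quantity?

P' = 81.42, Q' = 304.74

Original equilibrium: P* = 71.5, Q* = 334.5.
New equilibrium: 549 - 3P = -468.75 + 9.5P, so 1017.75 = 12.5P and P' = 81.42; Q' = 549 − 3(81.42) = 304.74.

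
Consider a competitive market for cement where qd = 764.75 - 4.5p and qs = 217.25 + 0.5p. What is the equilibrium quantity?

q* = 272

Set qd = qs: 764.75 - 4.5p = 217.25 + 0.5p.
547.5 = 5p, so p* = 109.5.
q* = 764.75 − 4.5(109.5) = 272.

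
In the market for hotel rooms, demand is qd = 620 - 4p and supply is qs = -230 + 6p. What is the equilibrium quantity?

q* = 280

Set qd = qs: 620 - 4p = -230 + 6p.
850 = 10p, so p* = 85.
q* = 620 − 4(85) = 280.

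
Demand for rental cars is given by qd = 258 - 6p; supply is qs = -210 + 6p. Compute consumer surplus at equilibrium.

Consumer surplus = 48

Equilibrium: 258 - 6p = -210 + 6p gives p* = 39, q* = 24.
Demand choke price (qd = 0): p = 43.
CS = ½(43 − 39)(24) = 48.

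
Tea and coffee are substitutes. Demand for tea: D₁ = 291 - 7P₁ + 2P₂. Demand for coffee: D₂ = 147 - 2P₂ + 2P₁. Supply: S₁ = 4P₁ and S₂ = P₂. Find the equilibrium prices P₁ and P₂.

Market 1: 291 - 7P₁ + 2P₂ = 4P₁ → 11P₁ - 2P₂ = 291.
Market 2: 3P₂ - 2P₁ = 147.
Eliminating P₂: 3×(1) + 2×(2) gives 29P₁ = 1167, so P₁ = 1167/29.
Back-substitute into (2): P₂ = (147 + 2×1167/29) / 3 = 2199/29.

P₁ = 1167/29, P₂ = 2199/29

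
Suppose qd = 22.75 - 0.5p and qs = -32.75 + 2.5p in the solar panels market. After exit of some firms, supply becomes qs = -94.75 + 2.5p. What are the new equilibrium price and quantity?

p' = 235/6, q' = 19/6

Original equilibrium: p* = 18.5, q* = 13.5.
New equilibrium: 22.75 - 0.5p = -94.75 + 2.5p, so 117.5 = 3p and p' = 235/6; q' = 22.75 − 0.5(235/6) = 19/6.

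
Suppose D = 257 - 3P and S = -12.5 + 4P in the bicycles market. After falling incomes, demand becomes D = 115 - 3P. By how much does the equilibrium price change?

ΔP = -142/7

Original equilibrium: P* = 38.5, Q* = 141.5.
New equilibrium: 115 - 3P = -12.5 + 4P, so 127.5 = 7P and P' = 255/14; Q' = 115 − 3(255/14) = 845/14.
Change in price: 255/14 − 38.5 = -142/7.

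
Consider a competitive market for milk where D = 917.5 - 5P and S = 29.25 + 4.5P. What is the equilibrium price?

Set D = S: 917.5 - 5P = 29.25 + 4.5P.
888.25 = 9.5P, so P* = 93.5.
Q* = 917.5 − 5(93.5) = 450.

P* = 93.5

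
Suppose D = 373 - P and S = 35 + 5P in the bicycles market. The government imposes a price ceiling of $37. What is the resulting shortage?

Equilibrium price would be P* = 169/3, so the ceiling at 37 binds.
At P = 37: D = 373 − 1(37) = 336, S = 35 + 5(37) = 220.
Shortage = 336 − 220 = 116.

Shortage = 116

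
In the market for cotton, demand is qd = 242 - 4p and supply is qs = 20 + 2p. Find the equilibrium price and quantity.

p* = 37, q* = 94

Set qd = qs: 242 - 4p = 20 + 2p.
222 = 6p, so p* = 37.
q* = 242 − 4(37) = 94.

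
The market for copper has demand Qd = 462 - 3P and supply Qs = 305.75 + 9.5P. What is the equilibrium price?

P* = 12.5

Set Qd = Qs: 462 - 3P = 305.75 + 9.5P.
156.25 = 12.5P, so P* = 12.5.
Q* = 462 − 3(12.5) = 424.5.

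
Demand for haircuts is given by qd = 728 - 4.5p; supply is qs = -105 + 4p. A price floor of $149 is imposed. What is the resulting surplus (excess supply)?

Equilibrium price would be p* = 98, so the floor at 149 binds.
At p = 149: qd = 57.5, qs = 491.
Surplus = 491 − 57.5 = 433.5.

Surplus = 433.5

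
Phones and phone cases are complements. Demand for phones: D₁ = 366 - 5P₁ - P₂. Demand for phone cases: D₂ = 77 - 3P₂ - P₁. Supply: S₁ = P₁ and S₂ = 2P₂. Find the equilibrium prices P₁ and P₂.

P₁ = 1753/29, P₂ = 96/29

Market 1: 366 - 5P₁ - P₂ = P₁ → 6P₁ + P₂ = 366.
Market 2: 5P₂ + P₁ = 77.
Eliminating P₂: 5×(1) − 1×(2) gives 29P₁ = 1753, so P₁ = 1753/29.
Back-substitute into (2): P₂ = (77 − 1×1753/29) / 5 = 96/29.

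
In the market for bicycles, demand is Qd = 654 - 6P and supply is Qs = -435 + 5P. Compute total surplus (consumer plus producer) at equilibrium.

Equilibrium: 654 - 6P = -435 + 5P gives P* = 99, Q* = 60.
Demand choke price: P = 109; supply starts at P = 87.
CS = ½(109 − 99)(60) = 300; PS = ½(99 − 87)(60) = 360.

Total surplus = 660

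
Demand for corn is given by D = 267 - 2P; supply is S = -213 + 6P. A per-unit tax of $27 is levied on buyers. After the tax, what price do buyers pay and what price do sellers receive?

Buyers pay $80.25, sellers receive $53.25

Pre-tax equilibrium: P* = 60, Q* = 147.
Tax on buyers shifts demand to D = 267 − 2(P + 27) = 213 - 2P.
213 - 2P = -213 + 6P gives seller price Ps = 53.25; buyers pay Pb = 53.25 + 27 = 80.25.
New quantity: Q = 267 − 2(80.25) = 106.5.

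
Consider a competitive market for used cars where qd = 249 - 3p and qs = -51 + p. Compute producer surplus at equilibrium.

Equilibrium: 249 - 3p = -51 + p gives p* = 75, q* = 24.
Supply starts at p = 51 (where qs = 0).
PS = ½(75 − 51)(24) = 288.

Producer surplus = 288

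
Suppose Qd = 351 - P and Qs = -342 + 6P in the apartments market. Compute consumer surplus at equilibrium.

Consumer surplus = 31752

Equilibrium: 351 - P = -342 + 6P gives P* = 99, Q* = 252.
Demand choke price (Qd = 0): P = 351.
CS = ½(351 − 99)(252) = 31752.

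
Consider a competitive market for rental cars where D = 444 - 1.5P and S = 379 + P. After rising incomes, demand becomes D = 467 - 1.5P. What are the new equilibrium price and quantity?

P' = 35.2, Q' = 414.2

Original equilibrium: P* = 26, Q* = 405.
New equilibrium: 467 - 1.5P = 379 + P, so 88 = 2.5P and P' = 35.2; Q' = 467 − 1.5(35.2) = 414.2.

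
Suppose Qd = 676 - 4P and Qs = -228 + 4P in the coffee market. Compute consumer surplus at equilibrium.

Consumer surplus = 6272

Equilibrium: 676 - 4P = -228 + 4P gives P* = 113, Q* = 224.
Demand choke price (Qd = 0): P = 169.
CS = ½(169 − 113)(224) = 6272.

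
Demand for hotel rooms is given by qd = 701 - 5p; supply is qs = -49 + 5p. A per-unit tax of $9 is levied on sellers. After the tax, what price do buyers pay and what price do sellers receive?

Buyers pay $79.5, sellers receive $70.5

Pre-tax equilibrium: p* = 75, q* = 326.
Tax on sellers shifts supply to qs = -49 + 5(p − 9) = -94 + 5p.
701 - 5p = -94 + 5p gives buyer price pb = 79.5; sellers receive ps = 79.5 − 9 = 70.5.
New quantity: q = 701 − 5(79.5) = 303.5.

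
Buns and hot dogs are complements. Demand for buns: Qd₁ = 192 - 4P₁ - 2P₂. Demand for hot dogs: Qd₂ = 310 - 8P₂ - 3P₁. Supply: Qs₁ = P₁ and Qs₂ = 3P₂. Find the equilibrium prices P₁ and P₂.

Market 1: 192 - 4P₁ - 2P₂ = P₁ → 5P₁ + 2P₂ = 192.
Market 2: 11P₂ + 3P₁ = 310.
Eliminating P₂: 11×(1) − 2×(2) gives 49P₁ = 1492, so P₁ = 1492/49.
Back-substitute into (2): P₂ = (310 − 3×1492/49) / 11 = 974/49.

P₁ = 1492/49, P₂ = 974/49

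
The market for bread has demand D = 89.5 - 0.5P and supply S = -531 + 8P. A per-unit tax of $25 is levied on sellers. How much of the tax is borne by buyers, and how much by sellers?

Buyers bear 400/17, sellers bear 25/17

Pre-tax equilibrium: P* = 73, Q* = 53.
Tax on sellers shifts supply to S = -531 + 8(P − 25) = -731 + 8P.
89.5 - 0.5P = -731 + 8P gives buyer price Pb = 1641/17; sellers receive Ps = 1641/17 − 25 = 1216/17.
New quantity: Q = 89.5 − 0.5(1641/17) = 701/17.
Buyer burden = 1641/17 − 73 = 400/17; seller burden = 73 − 1216/17 = 25/17.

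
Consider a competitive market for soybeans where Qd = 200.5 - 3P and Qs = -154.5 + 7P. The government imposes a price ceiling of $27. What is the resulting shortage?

Shortage = 85

Equilibrium price would be P* = 35.5, so the ceiling at 27 binds.
At P = 27: Qd = 200.5 − 3(27) = 119.5, Qs = -154.5 + 7(27) = 34.5.
Shortage = 119.5 − 34.5 = 85.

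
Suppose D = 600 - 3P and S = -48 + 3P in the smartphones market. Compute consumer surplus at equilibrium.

Equilibrium: 600 - 3P = -48 + 3P gives P* = 108, Q* = 276.
Demand choke price (D = 0): P = 200.
CS = ½(200 − 108)(276) = 12696.

Consumer surplus = 12696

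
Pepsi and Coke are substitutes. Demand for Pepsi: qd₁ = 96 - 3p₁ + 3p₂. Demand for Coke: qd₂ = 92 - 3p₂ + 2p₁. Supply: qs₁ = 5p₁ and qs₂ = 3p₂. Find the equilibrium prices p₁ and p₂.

Market 1: 96 - 3p₁ + 3p₂ = 5p₁ → 8p₁ - 3p₂ = 96.
Market 2: 6p₂ - 2p₁ = 92.
Eliminating p₂: 6×(1) + 3×(2) gives 42p₁ = 852, so p₁ = 142/7.
Back-substitute into (2): p₂ = (92 + 2×142/7) / 6 = 464/21.

p₁ = 142/7, p₂ = 464/21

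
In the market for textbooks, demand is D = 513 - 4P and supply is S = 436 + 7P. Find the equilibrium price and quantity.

P* = 7, Q* = 485

Set D = S: 513 - 4P = 436 + 7P.
77 = 11P, so P* = 7.
Q* = 513 − 4(7) = 485.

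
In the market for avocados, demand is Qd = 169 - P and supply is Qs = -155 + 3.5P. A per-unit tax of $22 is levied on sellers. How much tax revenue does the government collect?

Pre-tax equilibrium: P* = 72, Q* = 97.
Tax on sellers shifts supply to Qs = -155 + 3.5(P − 22) = -232 + 3.5P.
169 - P = -232 + 3.5P gives buyer price Pb = 802/9; sellers receive Ps = 802/9 − 22 = 604/9.
New quantity: Q = 169 − 1(802/9) = 719/9.
Revenue = 22 × 719/9 = 15818/9.

Tax revenue = 15818/9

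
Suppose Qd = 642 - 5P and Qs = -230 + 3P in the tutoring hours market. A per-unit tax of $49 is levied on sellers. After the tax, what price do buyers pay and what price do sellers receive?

Buyers pay $127.375, sellers receive $78.375

Pre-tax equilibrium: P* = 109, Q* = 97.
Tax on sellers shifts supply to Qs = -230 + 3(P − 49) = -377 + 3P.
642 - 5P = -377 + 3P gives buyer price Pb = 127.375; sellers receive Ps = 127.375 − 49 = 78.375.
New quantity: Q = 642 − 5(127.375) = 5.125.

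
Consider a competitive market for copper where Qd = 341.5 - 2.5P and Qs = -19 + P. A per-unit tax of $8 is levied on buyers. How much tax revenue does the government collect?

Pre-tax equilibrium: P* = 103, Q* = 84.
Tax on buyers shifts demand to Qd = 341.5 − 2.5(P + 8) = 321.5 - 2.5P.
321.5 - 2.5P = -19 + P gives seller price Ps = 681/7; buyers pay Pb = 681/7 + 8 = 737/7.
New quantity: Q = 341.5 − 2.5(737/7) = 548/7.
Revenue = 8 × 548/7 = 4384/7.

Tax revenue = 4384/7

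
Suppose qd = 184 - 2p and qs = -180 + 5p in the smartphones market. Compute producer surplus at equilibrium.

Producer surplus = 640

Equilibrium: 184 - 2p = -180 + 5p gives p* = 52, q* = 80.
Supply starts at p = 36 (where qs = 0).
PS = ½(52 − 36)(80) = 640.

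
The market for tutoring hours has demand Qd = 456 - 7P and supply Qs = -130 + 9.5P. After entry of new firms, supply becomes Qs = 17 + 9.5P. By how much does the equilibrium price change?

Original equilibrium: P* = 1172/33, Q* = 6844/33.
New equilibrium: 456 - 7P = 17 + 9.5P, so 439 = 16.5P and P' = 878/33; Q' = 456 − 7(878/33) = 8902/33.
Change in price: 878/33 − 1172/33 = -98/11.

ΔP = -98/11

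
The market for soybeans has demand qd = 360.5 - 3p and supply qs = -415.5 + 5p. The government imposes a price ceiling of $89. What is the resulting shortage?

Shortage = 64

Equilibrium price would be p* = 97, so the ceiling at 89 binds.
At p = 89: qd = 360.5 − 3(89) = 93.5, qs = -415.5 + 5(89) = 29.5.
Shortage = 93.5 − 29.5 = 64.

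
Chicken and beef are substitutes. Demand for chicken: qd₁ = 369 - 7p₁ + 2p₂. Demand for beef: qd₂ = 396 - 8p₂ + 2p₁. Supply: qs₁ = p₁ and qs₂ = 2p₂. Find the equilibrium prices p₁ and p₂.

Market 1: 369 - 7p₁ + 2p₂ = p₁ → 8p₁ - 2p₂ = 369.
Market 2: 10p₂ - 2p₁ = 396.
Eliminating p₂: 10×(1) + 2×(2) gives 76p₁ = 4482, so p₁ = 2241/38.
Back-substitute into (2): p₂ = (396 + 2×2241/38) / 10 = 1953/38.

p₁ = 2241/38, p₂ = 1953/38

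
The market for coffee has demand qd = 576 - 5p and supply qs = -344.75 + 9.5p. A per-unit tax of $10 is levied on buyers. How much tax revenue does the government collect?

Pre-tax equilibrium: p* = 63.5, q* = 258.5.
Tax on buyers shifts demand to qd = 576 − 5(p + 10) = 526 - 5p.
526 - 5p = -344.75 + 9.5p gives seller price ps = 3483/58; buyers pay pb = 3483/58 + 10 = 4063/58.
New quantity: q = 576 − 5(4063/58) = 13093/58.
Revenue = 10 × 13093/58 = 65465/29.

Tax revenue = 65465/29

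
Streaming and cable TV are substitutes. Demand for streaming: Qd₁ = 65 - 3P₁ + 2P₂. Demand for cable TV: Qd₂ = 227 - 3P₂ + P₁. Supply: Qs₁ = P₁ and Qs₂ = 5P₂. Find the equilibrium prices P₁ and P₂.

Market 1: 65 - 3P₁ + 2P₂ = P₁ → 4P₁ - 2P₂ = 65.
Market 2: 8P₂ - P₁ = 227.
Eliminating P₂: 8×(1) + 2×(2) gives 30P₁ = 974, so P₁ = 487/15.
Back-substitute into (2): P₂ = (227 + 1×487/15) / 8 = 973/30.

P₁ = 487/15, P₂ = 973/30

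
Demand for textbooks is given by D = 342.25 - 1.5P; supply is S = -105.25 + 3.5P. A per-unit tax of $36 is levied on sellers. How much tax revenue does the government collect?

Tax revenue = 6127.2

Pre-tax equilibrium: P* = 89.5, Q* = 208.
Tax on sellers shifts supply to S = -105.25 + 3.5(P − 36) = -231.25 + 3.5P.
342.25 - 1.5P = -231.25 + 3.5P gives buyer price Pb = 114.7; sellers receive Ps = 114.7 − 36 = 78.7.
New quantity: Q = 342.25 − 1.5(114.7) = 170.2.
Revenue = 36 × 170.2 = 6127.2.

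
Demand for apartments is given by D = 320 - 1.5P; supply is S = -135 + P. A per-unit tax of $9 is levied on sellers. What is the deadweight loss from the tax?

Pre-tax equilibrium: P* = 182, Q* = 47.
Tax on sellers shifts supply to S = -135 + 1(P − 9) = -144 + P.
320 - 1.5P = -144 + P gives buyer price Pb = 185.6; sellers receive Ps = 185.6 − 9 = 176.6.
New quantity: Q = 320 − 1.5(185.6) = 41.6.
DWL = ½ × 9 × (47 − 41.6) = 24.3.

Deadweight loss = 24.3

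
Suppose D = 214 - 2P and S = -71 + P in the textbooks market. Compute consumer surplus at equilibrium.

Equilibrium: 214 - 2P = -71 + P gives P* = 95, Q* = 24.
Demand choke price (D = 0): P = 107.
CS = ½(107 − 95)(24) = 144.

Consumer surplus = 144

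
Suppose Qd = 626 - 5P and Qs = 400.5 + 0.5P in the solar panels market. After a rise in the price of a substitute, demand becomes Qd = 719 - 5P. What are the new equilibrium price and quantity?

P' = 637/11, Q' = 4724/11

Original equilibrium: P* = 41, Q* = 421.
New equilibrium: 719 - 5P = 400.5 + 0.5P, so 318.5 = 5.5P and P' = 637/11; Q' = 719 − 5(637/11) = 4724/11.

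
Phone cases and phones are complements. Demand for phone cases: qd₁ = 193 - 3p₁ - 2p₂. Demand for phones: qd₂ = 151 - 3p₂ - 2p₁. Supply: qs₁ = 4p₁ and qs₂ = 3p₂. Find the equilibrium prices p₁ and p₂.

Market 1: 193 - 3p₁ - 2p₂ = 4p₁ → 7p₁ + 2p₂ = 193.
Market 2: 6p₂ + 2p₁ = 151.
Eliminating p₂: 6×(1) − 2×(2) gives 38p₁ = 856, so p₁ = 428/19.
Back-substitute into (2): p₂ = (151 − 2×428/19) / 6 = 671/38.

p₁ = 428/19, p₂ = 671/38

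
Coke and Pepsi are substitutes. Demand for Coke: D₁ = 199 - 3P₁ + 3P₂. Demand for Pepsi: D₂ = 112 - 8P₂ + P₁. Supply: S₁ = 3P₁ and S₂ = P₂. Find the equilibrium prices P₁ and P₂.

Market 1: 199 - 3P₁ + 3P₂ = 3P₁ → 6P₁ - 3P₂ = 199.
Market 2: 9P₂ - P₁ = 112.
Eliminating P₂: 9×(1) + 3×(2) gives 51P₁ = 2127, so P₁ = 709/17.
Back-substitute into (2): P₂ = (112 + 1×709/17) / 9 = 871/51.

P₁ = 709/17, P₂ = 871/51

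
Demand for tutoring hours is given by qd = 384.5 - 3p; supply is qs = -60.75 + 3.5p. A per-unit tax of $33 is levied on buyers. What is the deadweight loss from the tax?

Pre-tax equilibrium: p* = 68.5, q* = 179.
Tax on buyers shifts demand to qd = 384.5 − 3(p + 33) = 285.5 - 3p.
285.5 - 3p = -60.75 + 3.5p gives seller price ps = 1385/26; buyers pay pb = 1385/26 + 33 = 2243/26.
New quantity: q = 384.5 − 3(2243/26) = 1634/13.
DWL = ½ × 33 × (179 − 1634/13) = 22869/26.

Deadweight loss = 22869/26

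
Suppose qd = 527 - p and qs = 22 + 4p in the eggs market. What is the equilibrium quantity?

Set qd = qs: 527 - p = 22 + 4p.
505 = 5p, so p* = 101.
q* = 527 − 1(101) = 426.

q* = 426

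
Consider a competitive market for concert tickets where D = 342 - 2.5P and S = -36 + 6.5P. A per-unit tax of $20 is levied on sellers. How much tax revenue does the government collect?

Pre-tax equilibrium: P* = 42, Q* = 237.
Tax on sellers shifts supply to S = -36 + 6.5(P − 20) = -166 + 6.5P.
342 - 2.5P = -166 + 6.5P gives buyer price Pb = 508/9; sellers receive Ps = 508/9 − 20 = 328/9.
New quantity: Q = 342 − 2.5(508/9) = 1808/9.
Revenue = 20 × 1808/9 = 36160/9.

Tax revenue = 36160/9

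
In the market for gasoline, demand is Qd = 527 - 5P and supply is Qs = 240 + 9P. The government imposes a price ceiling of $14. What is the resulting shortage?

Equilibrium price would be P* = 20.5, so the ceiling at 14 binds.
At P = 14: Qd = 527 − 5(14) = 457, Qs = 240 + 9(14) = 366.
Shortage = 457 − 366 = 91.

Shortage = 91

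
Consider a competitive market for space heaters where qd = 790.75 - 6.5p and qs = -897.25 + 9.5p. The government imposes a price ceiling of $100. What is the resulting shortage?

Shortage = 88

Equilibrium price would be p* = 105.5, so the ceiling at 100 binds.
At p = 100: qd = 790.75 − 6.5(100) = 140.75, qs = -897.25 + 9.5(100) = 52.75.
Shortage = 140.75 − 52.75 = 88.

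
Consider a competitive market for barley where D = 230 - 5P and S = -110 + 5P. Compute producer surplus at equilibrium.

Producer surplus = 360

Equilibrium: 230 - 5P = -110 + 5P gives P* = 34, Q* = 60.
Supply starts at P = 22 (where S = 0).
PS = ½(34 − 22)(60) = 360.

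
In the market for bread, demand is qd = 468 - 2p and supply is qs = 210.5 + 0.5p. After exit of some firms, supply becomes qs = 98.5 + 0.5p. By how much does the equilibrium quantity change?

Original equilibrium: p* = 103, q* = 262.
New equilibrium: 468 - 2p = 98.5 + 0.5p, so 369.5 = 2.5p and p' = 147.8; q' = 468 − 2(147.8) = 172.4.
Change in quantity: 172.4 − 262 = -89.6.

Δq = -89.6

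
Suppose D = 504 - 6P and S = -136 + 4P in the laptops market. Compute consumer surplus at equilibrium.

Equilibrium: 504 - 6P = -136 + 4P gives P* = 64, Q* = 120.
Demand choke price (D = 0): P = 84.
CS = ½(84 − 64)(120) = 1200.

Consumer surplus = 1200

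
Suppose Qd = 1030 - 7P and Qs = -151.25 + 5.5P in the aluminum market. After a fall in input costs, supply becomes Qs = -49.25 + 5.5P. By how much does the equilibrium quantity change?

Original equilibrium: P* = 94.5, Q* = 368.5.
New equilibrium: 1030 - 7P = -49.25 + 5.5P, so 1079.25 = 12.5P and P' = 86.34; Q' = 1030 − 7(86.34) = 425.62.
Change in quantity: 425.62 − 368.5 = 57.12.

ΔQ = 57.12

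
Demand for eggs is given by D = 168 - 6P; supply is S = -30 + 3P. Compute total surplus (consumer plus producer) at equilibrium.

Equilibrium: 168 - 6P = -30 + 3P gives P* = 22, Q* = 36.
Demand choke price: P = 28; supply starts at P = 10.
CS = ½(28 − 22)(36) = 108; PS = ½(22 − 10)(36) = 216.

Total surplus = 324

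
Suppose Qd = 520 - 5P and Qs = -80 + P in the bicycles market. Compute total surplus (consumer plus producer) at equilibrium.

Total surplus = 240

Equilibrium: 520 - 5P = -80 + P gives P* = 100, Q* = 20.
Demand choke price: P = 104; supply starts at P = 80.
CS = ½(104 − 100)(20) = 40; PS = ½(100 − 80)(20) = 200.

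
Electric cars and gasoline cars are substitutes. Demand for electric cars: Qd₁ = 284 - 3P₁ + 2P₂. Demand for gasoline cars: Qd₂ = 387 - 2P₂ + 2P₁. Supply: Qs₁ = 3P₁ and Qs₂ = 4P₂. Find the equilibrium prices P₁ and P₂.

Market 1: 284 - 3P₁ + 2P₂ = 3P₁ → 6P₁ - 2P₂ = 284.
Market 2: 6P₂ - 2P₁ = 387.
Eliminating P₂: 6×(1) + 2×(2) gives 32P₁ = 2478, so P₁ = 77.4375.
Back-substitute into (2): P₂ = (387 + 2×77.4375) / 6 = 90.3125.

P₁ = 77.4375, P₂ = 90.3125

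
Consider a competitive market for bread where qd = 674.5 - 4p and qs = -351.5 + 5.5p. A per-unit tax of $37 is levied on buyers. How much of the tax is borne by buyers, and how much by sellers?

Buyers bear 407/19, sellers bear 296/19

Pre-tax equilibrium: p* = 108, q* = 242.5.
Tax on buyers shifts demand to qd = 674.5 − 4(p + 37) = 526.5 - 4p.
526.5 - 4p = -351.5 + 5.5p gives seller price ps = 1756/19; buyers pay pb = 1756/19 + 37 = 2459/19.
New quantity: q = 674.5 − 4(2459/19) = 5959/38.
Buyer burden = 2459/19 − 108 = 407/19; seller burden = 108 − 1756/19 = 296/19.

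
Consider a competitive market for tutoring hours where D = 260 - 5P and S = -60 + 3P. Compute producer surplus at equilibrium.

Producer surplus = 600

Equilibrium: 260 - 5P = -60 + 3P gives P* = 40, Q* = 60.
Supply starts at P = 20 (where S = 0).
PS = ½(40 − 20)(60) = 600.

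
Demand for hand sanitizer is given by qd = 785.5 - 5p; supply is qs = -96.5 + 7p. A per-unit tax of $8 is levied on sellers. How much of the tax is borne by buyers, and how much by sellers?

Buyers bear 14/3, sellers bear 10/3

Pre-tax equilibrium: p* = 73.5, q* = 418.
Tax on sellers shifts supply to qs = -96.5 + 7(p − 8) = -152.5 + 7p.
785.5 - 5p = -152.5 + 7p gives buyer price pb = 469/6; sellers receive ps = 469/6 − 8 = 421/6.
New quantity: q = 785.5 − 5(469/6) = 1184/3.
Buyer burden = 469/6 − 73.5 = 14/3; seller burden = 73.5 − 421/6 = 10/3.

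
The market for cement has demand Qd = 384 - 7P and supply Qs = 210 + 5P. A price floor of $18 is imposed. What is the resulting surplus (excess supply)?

Equilibrium price would be P* = 14.5, so the floor at 18 binds.
At P = 18: Qd = 258, Qs = 300.
Surplus = 300 − 258 = 42.

Surplus = 42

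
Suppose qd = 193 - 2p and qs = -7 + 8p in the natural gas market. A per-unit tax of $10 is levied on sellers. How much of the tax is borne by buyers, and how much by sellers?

Pre-tax equilibrium: p* = 20, q* = 153.
Tax on sellers shifts supply to qs = -7 + 8(p − 10) = -87 + 8p.
193 - 2p = -87 + 8p gives buyer price pb = 28; sellers receive ps = 28 − 10 = 18.
New quantity: q = 193 − 2(28) = 137.
Buyer burden = 28 − 20 = 8; seller burden = 20 − 18 = 2.

Buyers bear $8, sellers bear $2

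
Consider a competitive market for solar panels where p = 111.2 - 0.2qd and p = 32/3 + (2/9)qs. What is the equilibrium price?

Set the two price expressions equal: 111.2 - 0.2q = 32/3 + (2/9)q.
1508/15 = (19/45)q, so q* = 4524/19.
p* = 111.2 − (0.2)(4524/19) = 1208/19.

p* = 1208/19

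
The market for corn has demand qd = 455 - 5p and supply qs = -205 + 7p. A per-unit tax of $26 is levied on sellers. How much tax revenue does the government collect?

Tax revenue = 8125/3

Pre-tax equilibrium: p* = 55, q* = 180.
Tax on sellers shifts supply to qs = -205 + 7(p − 26) = -387 + 7p.
455 - 5p = -387 + 7p gives buyer price pb = 421/6; sellers receive ps = 421/6 − 26 = 265/6.
New quantity: q = 455 − 5(421/6) = 625/6.
Revenue = 26 × 625/6 = 8125/3.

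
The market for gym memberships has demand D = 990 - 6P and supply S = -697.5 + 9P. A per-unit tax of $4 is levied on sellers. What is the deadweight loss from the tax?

Pre-tax equilibrium: P* = 112.5, Q* = 315.
Tax on sellers shifts supply to S = -697.5 + 9(P − 4) = -733.5 + 9P.
990 - 6P = -733.5 + 9P gives buyer price Pb = 114.9; sellers receive Ps = 114.9 − 4 = 110.9.
New quantity: Q = 990 − 6(114.9) = 300.6.
DWL = ½ × 4 × (315 − 300.6) = 28.8.

Deadweight loss = 28.8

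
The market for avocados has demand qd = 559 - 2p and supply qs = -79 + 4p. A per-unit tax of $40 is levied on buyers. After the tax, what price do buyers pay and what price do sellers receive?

Pre-tax equilibrium: p* = 319/3, q* = 1039/3.
Tax on buyers shifts demand to qd = 559 − 2(p + 40) = 479 - 2p.
479 - 2p = -79 + 4p gives seller price ps = 93; buyers pay pb = 93 + 40 = 133.
New quantity: q = 559 − 2(133) = 293.

Buyers pay $133, sellers receive $93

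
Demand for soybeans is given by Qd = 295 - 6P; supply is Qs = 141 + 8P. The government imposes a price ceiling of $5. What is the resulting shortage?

Equilibrium price would be P* = 11, so the ceiling at 5 binds.
At P = 5: Qd = 295 − 6(5) = 265, Qs = 141 + 8(5) = 181.
Shortage = 265 − 181 = 84.

Shortage = 84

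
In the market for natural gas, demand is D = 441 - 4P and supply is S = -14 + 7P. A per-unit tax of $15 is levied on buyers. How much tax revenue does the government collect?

Tax revenue = 39165/11

Pre-tax equilibrium: P* = 455/11, Q* = 3031/11.
Tax on buyers shifts demand to D = 441 − 4(P + 15) = 381 - 4P.
381 - 4P = -14 + 7P gives seller price Ps = 395/11; buyers pay Pb = 395/11 + 15 = 560/11.
New quantity: Q = 441 − 4(560/11) = 2611/11.
Revenue = 15 × 2611/11 = 39165/11.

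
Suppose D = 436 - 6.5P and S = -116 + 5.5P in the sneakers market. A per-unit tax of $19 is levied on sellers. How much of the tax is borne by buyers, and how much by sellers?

Pre-tax equilibrium: P* = 46, Q* = 137.
Tax on sellers shifts supply to S = -116 + 5.5(P − 19) = -220.5 + 5.5P.
436 - 6.5P = -220.5 + 5.5P gives buyer price Pb = 1313/24; sellers receive Ps = 1313/24 − 19 = 857/24.
New quantity: Q = 436 − 6.5(1313/24) = 3859/48.
Buyer burden = 1313/24 − 46 = 209/24; seller burden = 46 − 857/24 = 247/24.

Buyers bear 209/24, sellers bear 247/24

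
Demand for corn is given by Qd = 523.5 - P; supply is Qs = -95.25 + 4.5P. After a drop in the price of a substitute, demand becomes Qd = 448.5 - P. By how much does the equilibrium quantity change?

Original equilibrium: P* = 112.5, Q* = 411.
New equilibrium: 448.5 - P = -95.25 + 4.5P, so 543.75 = 5.5P and P' = 2175/22; Q' = 448.5 − 1(2175/22) = 3846/11.
Change in quantity: 3846/11 − 411 = -675/11.

ΔQ = -675/11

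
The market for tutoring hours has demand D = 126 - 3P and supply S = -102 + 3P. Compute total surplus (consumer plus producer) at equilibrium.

Equilibrium: 126 - 3P = -102 + 3P gives P* = 38, Q* = 12.
Demand choke price: P = 42; supply starts at P = 34.
CS = ½(42 − 38)(12) = 24; PS = ½(38 − 34)(12) = 24.

Total surplus = 48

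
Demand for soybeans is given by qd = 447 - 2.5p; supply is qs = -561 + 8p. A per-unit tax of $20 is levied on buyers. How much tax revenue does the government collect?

Tax revenue = 70940/21

Pre-tax equilibrium: p* = 96, q* = 207.
Tax on buyers shifts demand to qd = 447 − 2.5(p + 20) = 397 - 2.5p.
397 - 2.5p = -561 + 8p gives seller price ps = 1916/21; buyers pay pb = 1916/21 + 20 = 2336/21.
New quantity: q = 447 − 2.5(2336/21) = 3547/21.
Revenue = 20 × 3547/21 = 70940/21.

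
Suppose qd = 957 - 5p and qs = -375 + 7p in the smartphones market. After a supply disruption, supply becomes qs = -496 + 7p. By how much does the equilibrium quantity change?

Δq = -605/12

Original equilibrium: p* = 111, q* = 402.
New equilibrium: 957 - 5p = -496 + 7p, so 1453 = 12p and p' = 1453/12; q' = 957 − 5(1453/12) = 4219/12.
Change in quantity: 4219/12 − 402 = -605/12.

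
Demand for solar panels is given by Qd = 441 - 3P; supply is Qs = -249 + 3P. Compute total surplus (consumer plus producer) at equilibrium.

Total surplus = 3072

Equilibrium: 441 - 3P = -249 + 3P gives P* = 115, Q* = 96.
Demand choke price: P = 147; supply starts at P = 83.
CS = ½(147 − 115)(96) = 1536; PS = ½(115 − 83)(96) = 1536.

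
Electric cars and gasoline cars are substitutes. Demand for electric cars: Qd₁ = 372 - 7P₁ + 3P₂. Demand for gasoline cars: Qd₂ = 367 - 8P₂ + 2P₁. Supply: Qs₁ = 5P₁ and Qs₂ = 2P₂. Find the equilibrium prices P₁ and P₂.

Market 1: 372 - 7P₁ + 3P₂ = 5P₁ → 12P₁ - 3P₂ = 372.
Market 2: 10P₂ - 2P₁ = 367.
Eliminating P₂: 10×(1) + 3×(2) gives 114P₁ = 4821, so P₁ = 1607/38.
Back-substitute into (2): P₂ = (367 + 2×1607/38) / 10 = 858/19.

P₁ = 1607/38, P₂ = 858/19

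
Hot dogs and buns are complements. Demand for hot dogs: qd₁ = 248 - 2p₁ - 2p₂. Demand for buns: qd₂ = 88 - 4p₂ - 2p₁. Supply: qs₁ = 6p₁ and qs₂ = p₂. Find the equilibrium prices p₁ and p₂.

Market 1: 248 - 2p₁ - 2p₂ = 6p₁ → 8p₁ + 2p₂ = 248.
Market 2: 5p₂ + 2p₁ = 88.
Eliminating p₂: 5×(1) − 2×(2) gives 36p₁ = 1064, so p₁ = 266/9.
Back-substitute into (2): p₂ = (88 − 2×266/9) / 5 = 52/9.

p₁ = 266/9, p₂ = 52/9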